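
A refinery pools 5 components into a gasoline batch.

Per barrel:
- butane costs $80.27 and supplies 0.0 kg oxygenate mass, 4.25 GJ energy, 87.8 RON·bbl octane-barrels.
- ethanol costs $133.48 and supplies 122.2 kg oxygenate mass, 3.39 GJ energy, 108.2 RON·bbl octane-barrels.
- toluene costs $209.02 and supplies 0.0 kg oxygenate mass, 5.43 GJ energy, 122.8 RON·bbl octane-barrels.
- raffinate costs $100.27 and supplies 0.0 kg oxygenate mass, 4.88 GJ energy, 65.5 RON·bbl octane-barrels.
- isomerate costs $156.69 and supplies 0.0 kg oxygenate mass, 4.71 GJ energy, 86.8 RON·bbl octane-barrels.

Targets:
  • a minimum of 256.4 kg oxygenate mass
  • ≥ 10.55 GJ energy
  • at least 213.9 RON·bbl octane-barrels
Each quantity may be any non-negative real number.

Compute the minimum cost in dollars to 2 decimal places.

$344.98

Set it up as a linear program. Let x1 = barrels of butane, x2 = barrels of ethanol, x3 = barrels of toluene, x4 = barrels of raffinate, x5 = barrels of isomerate.
min 80.27x1 + 133.48x2 + 209.02x3 + 100.27x4 + 156.69x5 with:
  122.2x2 ≥ 256.4   (oxygenate mass)
  4.25x1 + 3.39x2 + 5.43x3 + 4.88x4 + 4.71x5 ≥ 10.55   (energy)
  87.8x1 + 108.2x2 + 122.8x3 + 65.5x4 + 86.8x5 ≥ 213.9   (octane-barrels)
  x1, x2, x3, x4, x5 ≥ 0.
The optimal basis is {butane, ethanol}; toluene, raffinate, isomerate drop out. There the oxygenate mass and energy constraints are tight.
So butane = 0.80873 barrels, ethanol = 2.0982 barrels.
Cost = 80.27·0.80873 + 133.48·2.0982 = 344.9845.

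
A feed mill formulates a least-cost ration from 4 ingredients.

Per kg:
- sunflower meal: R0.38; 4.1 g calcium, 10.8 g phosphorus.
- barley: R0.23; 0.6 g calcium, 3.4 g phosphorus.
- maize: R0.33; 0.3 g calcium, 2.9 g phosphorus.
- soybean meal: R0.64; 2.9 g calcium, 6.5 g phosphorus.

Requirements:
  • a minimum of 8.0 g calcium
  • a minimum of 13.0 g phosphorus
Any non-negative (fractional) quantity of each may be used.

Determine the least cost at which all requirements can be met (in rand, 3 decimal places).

R0.741

This is a linear program. Let x1 = kg of sunflower meal, x2 = kg of barley, x3 = kg of maize, x4 = kg of soybean meal.
min 0.38x1 + 0.23x2 + 0.33x3 + 0.64x4 s.t.:
  4.1x1 + 0.6x2 + 0.3x3 + 2.9x4 ≥ 8   (calcium)
  10.8x1 + 3.4x2 + 2.9x3 + 6.5x4 ≥ 13   (phosphorus)
  x1, x2, x3, x4 ≥ 0.
At the optimum only sunflower meal is positive (barley, maize, soybean meal = 0). The calcium requirement is met with equality.
So sunflower meal = 1.951 kg.
Objective = 0.38·1.951 = 0.74138.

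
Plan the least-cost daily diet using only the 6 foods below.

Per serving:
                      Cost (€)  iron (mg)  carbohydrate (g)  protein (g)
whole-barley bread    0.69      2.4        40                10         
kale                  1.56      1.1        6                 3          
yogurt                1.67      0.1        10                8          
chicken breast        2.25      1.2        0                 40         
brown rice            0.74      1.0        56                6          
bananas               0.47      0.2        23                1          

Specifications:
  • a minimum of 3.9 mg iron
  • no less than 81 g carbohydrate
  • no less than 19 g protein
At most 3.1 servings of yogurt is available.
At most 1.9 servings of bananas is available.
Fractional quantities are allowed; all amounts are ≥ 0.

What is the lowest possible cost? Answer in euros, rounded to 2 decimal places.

€1.36

Let x1 = servings of whole-barley bread, x2 = servings of kale, x3 = servings of yogurt, x4 = servings of chicken breast, x5 = servings of brown rice, x6 = servings of bananas.
min 0.69x1 + 1.56x2 + 1.67x3 + 2.25x4 + 0.74x5 + 0.47x6 with:
  2.4x1 + 1.1x2 + 0.1x3 + 1.2x4 + 1x5 + 0.2x6 ≥ 3.9   (iron)
  40x1 + 6x2 + 10x3 + 56x5 + 23x6 ≥ 81   (carbohydrate)
  10x1 + 3x2 + 8x3 + 40x4 + 6x5 + 1x6 ≥ 19   (protein)
  x3 ≤ 3.1
  x6 ≤ 1.9
  x1, x2, x3, x4, x5, x6 ≥ 0.
The cheapest feasible vertex uses only whole-barley bread, brown rice; kale, yogurt, chicken breast, bananas are not used. Binding constraints: carbohydrate and protein.
So whole-barley bread = 1.806 servings, brown rice = 0.1563 servings.
Cost = 0.69·1.806 + 0.74·0.1563 = 1.3618.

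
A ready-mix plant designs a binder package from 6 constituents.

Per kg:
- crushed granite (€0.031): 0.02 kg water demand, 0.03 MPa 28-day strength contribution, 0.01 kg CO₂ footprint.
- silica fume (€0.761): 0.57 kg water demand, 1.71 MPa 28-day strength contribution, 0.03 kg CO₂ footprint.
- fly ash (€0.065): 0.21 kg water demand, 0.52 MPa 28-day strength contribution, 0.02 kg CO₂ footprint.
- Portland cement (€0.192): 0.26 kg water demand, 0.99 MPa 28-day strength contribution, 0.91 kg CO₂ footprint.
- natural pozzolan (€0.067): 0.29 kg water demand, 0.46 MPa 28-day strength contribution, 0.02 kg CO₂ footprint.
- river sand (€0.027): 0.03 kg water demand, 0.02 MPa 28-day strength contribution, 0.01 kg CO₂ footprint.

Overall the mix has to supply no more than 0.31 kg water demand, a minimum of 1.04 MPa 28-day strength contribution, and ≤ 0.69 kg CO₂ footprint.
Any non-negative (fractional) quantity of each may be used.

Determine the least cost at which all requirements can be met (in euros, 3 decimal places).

This is a linear program. Let x1 = kg of crushed granite, x2 = kg of silica fume, x3 = kg of fly ash, x4 = kg of Portland cement, x5 = kg of natural pozzolan, x6 = kg of river sand.
Minimize 0.031x1 + 0.761x2 + 0.065x3 + 0.192x4 + 0.067x5 + 0.027x6 with:
  0.02x1 + 0.57x2 + 0.21x3 + 0.26x4 + 0.29x5 + 0.03x6 ≤ 0.31   (water demand)
  0.03x1 + 1.71x2 + 0.52x3 + 0.99x4 + 0.46x5 + 0.02x6 ≥ 1.04   (28-day strength contribution)
  0.01x1 + 0.03x2 + 0.02x3 + 0.91x4 + 0.02x5 + 0.01x6 ≤ 0.69   (CO₂ footprint)
  x1, x2, x3, x4, x5, x6 ≥ 0.
The minimum-cost mix takes nothing from crushed granite, natural pozzolan, river sand — only silica fume, fly ash, Portland cement. There the water demand, 28-day strength contribution, CO₂ footprint constraints are tight.
That vertex is x2 = 0.04573, x3 = 0.4268, x4 = 0.7474.
Objective = 0.761·0.04573 + 0.065·0.4268 + 0.192·0.7474 = 0.20604.

€0.206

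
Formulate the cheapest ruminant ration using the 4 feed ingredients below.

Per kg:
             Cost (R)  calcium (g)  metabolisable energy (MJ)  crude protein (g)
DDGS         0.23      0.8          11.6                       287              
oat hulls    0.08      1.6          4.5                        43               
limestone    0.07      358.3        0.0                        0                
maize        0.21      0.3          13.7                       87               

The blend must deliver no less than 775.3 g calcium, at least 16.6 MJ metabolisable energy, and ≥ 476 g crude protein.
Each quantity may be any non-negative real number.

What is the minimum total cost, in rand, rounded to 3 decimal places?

R0.533

This is a linear program. Let x1 = kg of DDGS, x2 = kg of oat hulls, x3 = kg of limestone, x4 = kg of maize.
Minimize 0.23x1 + 0.08x2 + 0.07x3 + 0.21x4 s.t.:
  0.8x1 + 1.6x2 + 358.3x3 + 0.3x4 ≥ 775.3   (calcium)
  11.6x1 + 4.5x2 + 13.7x4 ≥ 16.6   (metabolisable energy)
  287x1 + 43x2 + 87x4 ≥ 476   (crude protein)
  x1, x2, x3, x4 ≥ 0.
The cheapest feasible vertex uses only DDGS, limestone; oat hulls, maize are not used. The calcium and crude protein requirements are met with equality.
Optimal quantities: DDGS = 1.659 kg, limestone = 2.16 kg.
Hence cost = 0.23·1.659 + 0.07·2.16 = R0.53277.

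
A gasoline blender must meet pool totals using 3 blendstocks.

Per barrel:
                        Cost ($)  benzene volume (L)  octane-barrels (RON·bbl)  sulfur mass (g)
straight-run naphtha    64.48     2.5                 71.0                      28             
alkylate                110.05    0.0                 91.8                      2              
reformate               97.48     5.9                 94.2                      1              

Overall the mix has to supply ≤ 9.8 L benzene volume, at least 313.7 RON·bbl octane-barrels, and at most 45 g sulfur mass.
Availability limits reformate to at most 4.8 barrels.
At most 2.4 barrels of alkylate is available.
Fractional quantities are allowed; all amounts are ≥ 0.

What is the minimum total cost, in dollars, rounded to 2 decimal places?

Let x1 = barrels of straight-run naphtha, x2 = barrels of alkylate, x3 = barrels of reformate.
Minimise 64.48x1 + 110.05x2 + 97.48x3 with:
  2.5x1 + 5.9x3 ≤ 9.8   (benzene volume)
  71x1 + 91.8x2 + 94.2x3 ≥ 313.7   (octane-barrels)
  28x1 + 2x2 + 1x3 ≤ 45   (sulfur mass)
  x3 ≤ 4.8
  x2 ≤ 2.4
  x1, x2, x3 ≥ 0.
The optimal mix uses every input. There the benzene volume, octane-barrels, sulfur mass constraints are tight.
That vertex is x1 = 1.4838, x2 = 1.2103, x3 = 1.0323.
Total cost: 64.48·1.4838 + 110.05·1.2103 + 97.48·1.0323 = 329.4975.

$329.50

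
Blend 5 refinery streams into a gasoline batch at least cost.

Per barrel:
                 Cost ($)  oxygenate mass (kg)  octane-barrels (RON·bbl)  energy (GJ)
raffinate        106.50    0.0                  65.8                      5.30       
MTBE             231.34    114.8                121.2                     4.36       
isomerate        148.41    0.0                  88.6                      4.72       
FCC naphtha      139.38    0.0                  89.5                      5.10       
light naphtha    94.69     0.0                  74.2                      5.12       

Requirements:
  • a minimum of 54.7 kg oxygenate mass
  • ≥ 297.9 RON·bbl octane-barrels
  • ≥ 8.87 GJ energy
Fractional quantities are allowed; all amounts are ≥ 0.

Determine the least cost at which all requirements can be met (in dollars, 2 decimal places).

Set it up as a linear program. Let x1 = barrels of raffinate, x2 = barrels of MTBE, x3 = barrels of isomerate, x4 = barrels of FCC naphtha, x5 = barrels of light naphtha.
Minimize 106.5x1 + 231.34x2 + 148.41x3 + 139.38x4 + 94.69x5 subject to:
  114.8x2 ≥ 54.7   (oxygenate mass)
  65.8x1 + 121.2x2 + 88.6x3 + 89.5x4 + 74.2x5 ≥ 297.9   (octane-barrels)
  5.3x1 + 4.36x2 + 4.72x3 + 5.1x4 + 5.12x5 ≥ 8.87   (energy)
  x1, x2, x3, x4, x5 ≥ 0.
At the optimum only MTBE, light naphtha are positive (raffinate, isomerate, FCC naphtha = 0). Binding constraints: oxygenate mass and octane-barrels.
Solving gives x2 = 0.476481, x5 = 3.23653.
Total cost: 231.34·0.476481 + 94.69·3.23653 = 416.6961.

$416.70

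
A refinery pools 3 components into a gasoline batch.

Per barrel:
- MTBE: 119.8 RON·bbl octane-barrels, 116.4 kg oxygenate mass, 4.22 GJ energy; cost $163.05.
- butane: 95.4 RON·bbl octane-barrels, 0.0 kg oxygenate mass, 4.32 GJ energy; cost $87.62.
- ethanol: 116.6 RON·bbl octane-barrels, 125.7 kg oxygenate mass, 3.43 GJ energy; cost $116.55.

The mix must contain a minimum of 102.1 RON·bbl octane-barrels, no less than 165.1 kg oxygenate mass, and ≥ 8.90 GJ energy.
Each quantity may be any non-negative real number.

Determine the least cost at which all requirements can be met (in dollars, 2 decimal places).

$242.22

This is a linear program. Let x1 = barrels of MTBE, x2 = barrels of butane, x3 = barrels of ethanol.
Minimise 163.05x1 + 87.62x2 + 116.55x3 s.t.:
  119.8x1 + 95.4x2 + 116.6x3 ≥ 102.1   (octane-barrels)
  116.4x1 + 125.7x3 ≥ 165.1   (oxygenate mass)
  4.22x1 + 4.32x2 + 3.43x3 ≥ 8.9   (energy)
  x1, x2, x3 ≥ 0.
At the optimum only butane, ethanol are positive (MTBE = 0). The oxygenate mass and energy requirements are met with equality.
So butane = 1.01733 barrels, ethanol = 1.31344 barrels.
Objective = 87.62·1.01733 + 116.55·1.31344 = 242.2199.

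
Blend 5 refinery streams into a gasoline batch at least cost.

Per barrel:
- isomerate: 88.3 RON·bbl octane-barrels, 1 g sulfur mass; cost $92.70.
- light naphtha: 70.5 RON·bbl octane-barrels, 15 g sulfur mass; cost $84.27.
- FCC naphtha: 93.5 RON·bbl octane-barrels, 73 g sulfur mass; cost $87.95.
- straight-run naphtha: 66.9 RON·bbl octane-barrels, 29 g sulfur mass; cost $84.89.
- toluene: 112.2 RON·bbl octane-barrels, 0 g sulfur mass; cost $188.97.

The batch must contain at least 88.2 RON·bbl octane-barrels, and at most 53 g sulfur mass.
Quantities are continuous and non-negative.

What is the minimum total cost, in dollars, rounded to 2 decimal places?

Set it up as a linear program. Let x1 = barrels of isomerate, x2 = barrels of light naphtha, x3 = barrels of FCC naphtha, x4 = barrels of straight-run naphtha, x5 = barrels of toluene.
Minimize 92.7x1 + 84.27x2 + 87.95x3 + 84.89x4 + 188.97x5 with:
  88.3x1 + 70.5x2 + 93.5x3 + 66.9x4 + 112.2x5 ≥ 88.2   (octane-barrels)
  1x1 + 15x2 + 73x3 + 29x4 ≤ 53   (sulfur mass)
  x1, x2, x3, x4, x5 ≥ 0.
The optimal basis is {isomerate, FCC naphtha}; light naphtha, straight-run naphtha, toluene drop out. Binding constraints: octane-barrels and sulfur mass.
Optimal quantities: isomerate = 0.2335 barrels, FCC naphtha = 0.7228 barrels.
Hence cost = 92.7·0.2335 + 87.95·0.7228 = $85.2157.

$85.22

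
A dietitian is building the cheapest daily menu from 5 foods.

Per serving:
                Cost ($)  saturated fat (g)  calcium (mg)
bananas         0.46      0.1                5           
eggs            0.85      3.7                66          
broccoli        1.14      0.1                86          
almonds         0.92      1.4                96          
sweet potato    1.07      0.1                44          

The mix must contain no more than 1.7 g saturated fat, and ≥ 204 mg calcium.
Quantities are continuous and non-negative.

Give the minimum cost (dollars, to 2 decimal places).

$2.30

Let x1 = servings of bananas, x2 = servings of eggs, x3 = servings of broccoli, x4 = servings of almonds, x5 = servings of sweet potato.
min 0.46x1 + 0.85x2 + 1.14x3 + 0.92x4 + 1.07x5 s.t.:
  0.1x1 + 3.7x2 + 0.1x3 + 1.4x4 + 0.1x5 ≤ 1.7   (saturated fat)
  5x1 + 66x2 + 86x3 + 96x4 + 44x5 ≥ 204   (calcium)
  x1, x2, x3, x4, x5 ≥ 0.
The optimal basis is {broccoli, almonds}; bananas, eggs, sweet potato drop out. The saturated fat and calcium requirements are met with equality.
So broccoli = 1.105 servings, almonds = 1.135 servings.
Cost = 1.14·1.105 + 0.92·1.135 = 2.3039.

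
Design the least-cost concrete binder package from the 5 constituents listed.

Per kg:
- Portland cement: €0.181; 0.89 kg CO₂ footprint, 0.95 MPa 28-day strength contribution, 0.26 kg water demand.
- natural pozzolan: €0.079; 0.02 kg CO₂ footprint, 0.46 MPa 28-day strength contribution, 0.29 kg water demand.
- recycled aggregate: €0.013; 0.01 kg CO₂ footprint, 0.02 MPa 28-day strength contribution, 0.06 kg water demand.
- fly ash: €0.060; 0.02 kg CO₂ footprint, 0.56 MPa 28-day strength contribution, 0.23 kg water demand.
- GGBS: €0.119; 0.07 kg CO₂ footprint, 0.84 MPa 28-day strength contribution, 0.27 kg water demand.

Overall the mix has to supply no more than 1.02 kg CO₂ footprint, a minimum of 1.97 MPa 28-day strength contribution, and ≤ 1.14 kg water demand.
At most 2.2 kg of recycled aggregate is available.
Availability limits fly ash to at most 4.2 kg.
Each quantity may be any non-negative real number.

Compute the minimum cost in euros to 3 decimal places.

Let x1 = kg of Portland cement, x2 = kg of natural pozzolan, x3 = kg of recycled aggregate, x4 = kg of fly ash, x5 = kg of GGBS.
Minimize 0.181x1 + 0.079x2 + 0.013x3 + 0.06x4 + 0.119x5 s.t.:
  0.89x1 + 0.02x2 + 0.01x3 + 0.02x4 + 0.07x5 ≤ 1.02   (CO₂ footprint)
  0.95x1 + 0.46x2 + 0.02x3 + 0.56x4 + 0.84x5 ≥ 1.97   (28-day strength contribution)
  0.26x1 + 0.29x2 + 0.06x3 + 0.23x4 + 0.27x5 ≤ 1.14   (water demand)
  x3 ≤ 2.2
  x4 ≤ 4.2
  x1, x2, x3, x4, x5 ≥ 0.
The optimal basis is {fly ash}; Portland cement, natural pozzolan, recycled aggregate, GGBS drop out. Binding constraint: 28-day strength contribution.
Optimal quantities: fly ash = 3.518 kg.
Objective = 0.06·3.518 = 0.21108.

€0.211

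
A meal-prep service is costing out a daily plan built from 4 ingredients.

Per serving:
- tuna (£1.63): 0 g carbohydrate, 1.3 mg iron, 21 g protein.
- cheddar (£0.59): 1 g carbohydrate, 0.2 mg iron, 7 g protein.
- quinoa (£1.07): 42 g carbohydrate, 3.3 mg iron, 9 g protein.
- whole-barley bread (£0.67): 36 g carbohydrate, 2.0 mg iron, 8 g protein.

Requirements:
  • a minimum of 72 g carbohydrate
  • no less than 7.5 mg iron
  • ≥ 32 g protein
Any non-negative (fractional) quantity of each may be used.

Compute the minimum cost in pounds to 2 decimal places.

Let x1 = servings of tuna, x2 = servings of cheddar, x3 = servings of quinoa, x4 = servings of whole-barley bread.
Minimise 1.63x1 + 0.59x2 + 1.07x3 + 0.67x4 subject to:
  1x2 + 42x3 + 36x4 ≥ 72   (carbohydrate)
  1.3x1 + 0.2x2 + 3.3x3 + 2x4 ≥ 7.5   (iron)
  21x1 + 7x2 + 9x3 + 8x4 ≥ 32   (protein)
  x1, x2, x3, x4 ≥ 0.
The cheapest feasible vertex uses only tuna, whole-barley bread; cheddar, quinoa are not used. Binding constraints: iron and protein.
Solving gives x1 = 0.1266, x4 = 3.668.
Total cost: 1.63·0.1266 + 0.67·3.668 = 2.6639.

£2.66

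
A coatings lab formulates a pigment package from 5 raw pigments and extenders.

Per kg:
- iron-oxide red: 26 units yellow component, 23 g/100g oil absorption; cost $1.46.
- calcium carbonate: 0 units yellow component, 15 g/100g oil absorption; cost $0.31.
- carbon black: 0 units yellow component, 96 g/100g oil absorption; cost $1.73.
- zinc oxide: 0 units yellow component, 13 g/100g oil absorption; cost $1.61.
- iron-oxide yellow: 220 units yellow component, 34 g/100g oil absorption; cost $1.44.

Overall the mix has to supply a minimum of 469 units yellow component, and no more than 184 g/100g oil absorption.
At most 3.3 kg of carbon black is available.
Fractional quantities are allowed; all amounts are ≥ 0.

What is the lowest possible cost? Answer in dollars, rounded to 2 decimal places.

Treat it as an LP. Let x1 = kg of iron-oxide red, x2 = kg of calcium carbonate, x3 = kg of carbon black, x4 = kg of zinc oxide, x5 = kg of iron-oxide yellow.
Minimise 1.46x1 + 0.31x2 + 1.73x3 + 1.61x4 + 1.44x5 with:
  26x1 + 220x5 ≥ 469   (yellow component)
  23x1 + 15x2 + 96x3 + 13x4 + 34x5 ≤ 184   (oil absorption)
  x3 ≤ 3.3
  x1, x2, x3, x4, x5 ≥ 0.
The cheapest feasible vertex uses only iron-oxide yellow; iron-oxide red, calcium carbonate, carbon black, zinc oxide are not used. The yellow component requirement is met with equality.
That vertex is x5 = 2.132.
Cost = 1.44·2.132 = 3.0701.

$3.07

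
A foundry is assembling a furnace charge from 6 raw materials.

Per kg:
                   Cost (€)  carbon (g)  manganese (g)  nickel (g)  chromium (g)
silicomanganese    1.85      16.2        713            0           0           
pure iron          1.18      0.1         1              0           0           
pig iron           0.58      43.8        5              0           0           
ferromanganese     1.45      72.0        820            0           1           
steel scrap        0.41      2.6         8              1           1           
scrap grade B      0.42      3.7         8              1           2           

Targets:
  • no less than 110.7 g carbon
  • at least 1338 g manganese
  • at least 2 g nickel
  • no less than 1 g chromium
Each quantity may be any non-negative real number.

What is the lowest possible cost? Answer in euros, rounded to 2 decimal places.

Set it up as a linear program. Let x1 = kg of silicomanganese, x2 = kg of pure iron, x3 = kg of pig iron, x4 = kg of ferromanganese, x5 = kg of steel scrap, x6 = kg of scrap grade B.
min 1.85x1 + 1.18x2 + 0.58x3 + 1.45x4 + 0.41x5 + 0.42x6 s.t.:
  16.2x1 + 0.1x2 + 43.8x3 + 72x4 + 2.6x5 + 3.7x6 ≥ 110.7   (carbon)
  713x1 + 1x2 + 5x3 + 820x4 + 8x5 + 8x6 ≥ 1338   (manganese)
  1x5 + 1x6 ≥ 2   (nickel)
  1x4 + 1x5 + 2x6 ≥ 1   (chromium)
  x1, x2, x3, x4, x5, x6 ≥ 0.
The cheapest feasible vertex uses only ferromanganese, steel scrap; silicomanganese, pure iron, pig iron, scrap grade B are not used. Binding constraints: manganese and nickel.
So ferromanganese = 1.612 kg, steel scrap = 2 kg.
Total cost: 1.45·1.612 + 0.41·2 = 3.1574.

€3.16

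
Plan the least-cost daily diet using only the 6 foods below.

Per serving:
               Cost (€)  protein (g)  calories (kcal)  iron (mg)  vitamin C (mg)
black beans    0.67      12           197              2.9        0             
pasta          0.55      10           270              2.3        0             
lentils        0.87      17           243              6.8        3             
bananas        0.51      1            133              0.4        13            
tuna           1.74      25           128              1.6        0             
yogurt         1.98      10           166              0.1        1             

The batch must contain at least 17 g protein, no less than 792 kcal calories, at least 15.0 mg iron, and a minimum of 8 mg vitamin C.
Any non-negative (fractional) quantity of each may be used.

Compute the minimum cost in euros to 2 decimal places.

Let x1 = servings of black beans, x2 = servings of pasta, x3 = servings of lentils, x4 = servings of bananas, x5 = servings of tuna, x6 = servings of yogurt.
Minimise 0.67x1 + 0.55x2 + 0.87x3 + 0.51x4 + 1.74x5 + 1.98x6 subject to:
  12x1 + 10x2 + 17x3 + 1x4 + 25x5 + 10x6 ≥ 17   (protein)
  197x1 + 270x2 + 243x3 + 133x4 + 128x5 + 166x6 ≥ 792   (calories)
  2.9x1 + 2.3x2 + 6.8x3 + 0.4x4 + 1.6x5 + 0.1x6 ≥ 15   (iron)
  3x3 + 13x4 + 1x6 ≥ 8   (vitamin C)
  x1, x2, x3, x4, x5, x6 ≥ 0.
At the optimum only pasta, lentils, bananas are positive (black beans, tuna, yogurt = 0). There the calories, iron, vitamin C constraints are tight.
That vertex is x2 = 1.233, x3 = 1.777, x4 = 0.2054.
Cost = 0.55·1.233 + 0.87·1.777 + 0.51·0.2054 = 2.3289.

€2.33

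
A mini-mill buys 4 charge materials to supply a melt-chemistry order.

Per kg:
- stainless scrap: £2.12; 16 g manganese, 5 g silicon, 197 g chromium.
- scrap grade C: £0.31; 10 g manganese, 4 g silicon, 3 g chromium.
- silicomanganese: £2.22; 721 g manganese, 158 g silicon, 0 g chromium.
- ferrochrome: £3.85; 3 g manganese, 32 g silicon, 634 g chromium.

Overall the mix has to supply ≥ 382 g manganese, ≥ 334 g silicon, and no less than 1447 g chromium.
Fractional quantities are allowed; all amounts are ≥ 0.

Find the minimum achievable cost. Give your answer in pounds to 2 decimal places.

£12.45

This is a linear program. Let x1 = kg of stainless scrap, x2 = kg of scrap grade C, x3 = kg of silicomanganese, x4 = kg of ferrochrome.
min 2.12x1 + 0.31x2 + 2.22x3 + 3.85x4 subject to:
  16x1 + 10x2 + 721x3 + 3x4 ≥ 382   (manganese)
  5x1 + 4x2 + 158x3 + 32x4 ≥ 334   (silicon)
  197x1 + 3x2 + 634x4 ≥ 1447   (chromium)
  x1, x2, x3, x4 ≥ 0.
The cheapest feasible vertex uses only silicomanganese, ferrochrome; stainless scrap, scrap grade C are not used. Binding constraints: silicon and chromium.
That vertex is x3 = 1.652, x4 = 2.282.
Total cost: 2.22·1.652 + 3.85·2.282 = 12.4531.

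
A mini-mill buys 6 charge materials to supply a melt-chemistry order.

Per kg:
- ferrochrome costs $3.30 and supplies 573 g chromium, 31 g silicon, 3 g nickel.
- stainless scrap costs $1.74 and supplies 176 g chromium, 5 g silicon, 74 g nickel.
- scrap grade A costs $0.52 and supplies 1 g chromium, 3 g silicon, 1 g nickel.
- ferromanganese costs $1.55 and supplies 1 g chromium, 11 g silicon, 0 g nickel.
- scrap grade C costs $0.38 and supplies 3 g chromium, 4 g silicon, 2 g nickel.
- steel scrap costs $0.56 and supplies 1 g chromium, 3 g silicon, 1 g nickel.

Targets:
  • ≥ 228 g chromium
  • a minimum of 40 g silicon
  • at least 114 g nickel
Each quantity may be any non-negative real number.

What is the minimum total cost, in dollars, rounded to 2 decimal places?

$5.46

Let x1 = kg of ferrochrome, x2 = kg of stainless scrap, x3 = kg of scrap grade A, x4 = kg of ferromanganese, x5 = kg of scrap grade C, x6 = kg of steel scrap.
min 3.3x1 + 1.74x2 + 0.52x3 + 1.55x4 + 0.38x5 + 0.56x6 s.t.:
  573x1 + 176x2 + 1x3 + 1x4 + 3x5 + 1x6 ≥ 228   (chromium)
  31x1 + 5x2 + 3x3 + 11x4 + 4x5 + 3x6 ≥ 40   (silicon)
  3x1 + 74x2 + 1x3 + 2x5 + 1x6 ≥ 114   (nickel)
  x1, x2, x3, x4, x5, x6 ≥ 0.
At the optimum only stainless scrap, scrap grade C are positive (ferrochrome, scrap grade A, ferromanganese, steel scrap = 0). The silicon and nickel requirements are met with equality.
Optimal quantities: stainless scrap = 1.315 kg, scrap grade C = 8.357 kg.
Objective = 1.74·1.315 + 0.38·8.357 = 5.4638.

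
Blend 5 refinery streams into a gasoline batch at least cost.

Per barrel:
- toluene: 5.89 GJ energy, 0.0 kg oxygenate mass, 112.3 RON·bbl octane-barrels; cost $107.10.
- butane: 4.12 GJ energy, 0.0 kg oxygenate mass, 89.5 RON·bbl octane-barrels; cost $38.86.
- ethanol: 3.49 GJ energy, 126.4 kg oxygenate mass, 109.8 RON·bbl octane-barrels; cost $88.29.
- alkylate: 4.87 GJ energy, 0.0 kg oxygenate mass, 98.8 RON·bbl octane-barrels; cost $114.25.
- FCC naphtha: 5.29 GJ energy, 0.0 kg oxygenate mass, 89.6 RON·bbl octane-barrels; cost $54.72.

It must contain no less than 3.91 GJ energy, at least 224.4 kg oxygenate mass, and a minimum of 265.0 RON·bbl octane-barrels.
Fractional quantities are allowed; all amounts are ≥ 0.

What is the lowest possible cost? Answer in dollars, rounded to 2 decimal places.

Let x1 = barrels of toluene, x2 = barrels of butane, x3 = barrels of ethanol, x4 = barrels of alkylate, x5 = barrels of FCC naphtha.
Minimise 107.1x1 + 38.86x2 + 88.29x3 + 114.25x4 + 54.72x5 with:
  5.89x1 + 4.12x2 + 3.49x3 + 4.87x4 + 5.29x5 ≥ 3.91   (energy)
  126.4x3 ≥ 224.4   (oxygenate mass)
  112.3x1 + 89.5x2 + 109.8x3 + 98.8x4 + 89.6x5 ≥ 265   (octane-barrels)
  x1, x2, x3, x4, x5 ≥ 0.
The optimal basis is {butane, ethanol}; toluene, alkylate, FCC naphtha drop out. The oxygenate mass and octane-barrels requirements are met with equality.
That vertex is x2 = 0.78291, x3 = 1.7753.
Total cost: 38.86·0.78291 + 88.29·1.7753 = 187.1651.

$187.17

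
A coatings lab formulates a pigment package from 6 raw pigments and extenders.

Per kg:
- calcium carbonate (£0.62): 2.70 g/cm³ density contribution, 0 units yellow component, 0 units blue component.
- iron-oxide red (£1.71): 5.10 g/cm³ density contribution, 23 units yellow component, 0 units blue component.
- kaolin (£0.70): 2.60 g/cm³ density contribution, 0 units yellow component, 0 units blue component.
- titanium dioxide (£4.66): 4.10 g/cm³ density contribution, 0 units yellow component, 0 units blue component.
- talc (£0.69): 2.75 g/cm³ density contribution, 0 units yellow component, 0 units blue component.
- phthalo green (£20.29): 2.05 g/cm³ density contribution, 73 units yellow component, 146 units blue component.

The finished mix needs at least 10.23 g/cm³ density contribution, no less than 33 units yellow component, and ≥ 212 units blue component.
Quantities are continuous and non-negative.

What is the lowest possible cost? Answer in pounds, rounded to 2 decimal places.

£31.13

Set it up as a linear program. Let x1 = kg of calcium carbonate, x2 = kg of iron-oxide red, x3 = kg of kaolin, x4 = kg of titanium dioxide, x5 = kg of talc, x6 = kg of phthalo green.
Minimise 0.62x1 + 1.71x2 + 0.7x3 + 4.66x4 + 0.69x5 + 20.29x6 subject to:
  2.7x1 + 5.1x2 + 2.6x3 + 4.1x4 + 2.75x5 + 2.05x6 ≥ 10.23   (density contribution)
  23x2 + 73x6 ≥ 33   (yellow component)
  146x6 ≥ 212   (blue component)
  x1, x2, x3, x4, x5, x6 ≥ 0.
The optimal basis is {calcium carbonate, phthalo green}; iron-oxide red, kaolin, titanium dioxide, talc drop out. There the density contribution and blue component constraints are tight.
That vertex is x1 = 2.686, x6 = 1.452.
Objective = 0.62·2.686 + 20.29·1.452 = 31.1264.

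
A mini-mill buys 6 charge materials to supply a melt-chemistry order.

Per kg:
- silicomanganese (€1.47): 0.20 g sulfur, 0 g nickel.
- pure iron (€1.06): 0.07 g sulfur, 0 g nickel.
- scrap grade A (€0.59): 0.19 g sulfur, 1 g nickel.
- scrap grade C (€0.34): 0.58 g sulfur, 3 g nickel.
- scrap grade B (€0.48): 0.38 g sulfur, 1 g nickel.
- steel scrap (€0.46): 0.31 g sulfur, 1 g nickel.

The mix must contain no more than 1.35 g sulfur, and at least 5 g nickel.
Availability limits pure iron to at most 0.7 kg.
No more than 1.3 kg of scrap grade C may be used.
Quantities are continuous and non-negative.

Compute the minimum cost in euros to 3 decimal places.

Set it up as a linear program. Let x1 = kg of silicomanganese, x2 = kg of pure iron, x3 = kg of scrap grade A, x4 = kg of scrap grade C, x5 = kg of scrap grade B, x6 = kg of steel scrap.
Minimise 1.47x1 + 1.06x2 + 0.59x3 + 0.34x4 + 0.48x5 + 0.46x6 subject to:
  0.2x1 + 0.07x2 + 0.19x3 + 0.58x4 + 0.38x5 + 0.31x6 ≤ 1.35   (sulfur)
  1x3 + 3x4 + 1x5 + 1x6 ≥ 5   (nickel)
  x2 ≤ 0.7
  x4 ≤ 1.3
  x1, x2, x3, x4, x5, x6 ≥ 0.
The minimum-cost mix takes nothing from silicomanganese, pure iron, scrap grade A, scrap grade B — only scrap grade C, steel scrap. There the nickel and the scrap grade C cap constraints are tight.
Optimal quantities: scrap grade C = 1.3 kg, steel scrap = 1.1 kg.
Cost = 0.34·1.3 + 0.46·1.1 = 0.94800.

€0.948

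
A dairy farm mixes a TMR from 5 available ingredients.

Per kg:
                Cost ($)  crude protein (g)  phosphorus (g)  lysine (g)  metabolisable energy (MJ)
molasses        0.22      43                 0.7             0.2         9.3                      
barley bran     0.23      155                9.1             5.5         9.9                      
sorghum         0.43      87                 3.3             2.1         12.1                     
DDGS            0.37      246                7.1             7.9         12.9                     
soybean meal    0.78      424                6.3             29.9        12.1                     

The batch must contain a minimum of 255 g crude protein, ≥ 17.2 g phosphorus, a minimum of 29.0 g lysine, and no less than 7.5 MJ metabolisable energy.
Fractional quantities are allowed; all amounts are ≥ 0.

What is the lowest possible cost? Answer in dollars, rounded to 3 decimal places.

$0.877

Let x1 = kg of molasses, x2 = kg of barley bran, x3 = kg of sorghum, x4 = kg of DDGS, x5 = kg of soybean meal.
min 0.22x1 + 0.23x2 + 0.43x3 + 0.37x4 + 0.78x5 subject to:
  43x1 + 155x2 + 87x3 + 246x4 + 424x5 ≥ 255   (crude protein)
  0.7x1 + 9.1x2 + 3.3x3 + 7.1x4 + 6.3x5 ≥ 17.2   (phosphorus)
  0.2x1 + 5.5x2 + 2.1x3 + 7.9x4 + 29.9x5 ≥ 29   (lysine)
  9.3x1 + 9.9x2 + 12.1x3 + 12.9x4 + 12.1x5 ≥ 7.5   (metabolisable energy)
  x1, x2, x3, x4, x5 ≥ 0.
The minimum-cost mix takes nothing from molasses, sorghum, DDGS — only barley bran, soybean meal. The phosphorus and lysine requirements are met with equality.
Solving gives x2 = 1.396, x5 = 0.713.
Cost = 0.23·1.396 + 0.78·0.713 = 0.87722.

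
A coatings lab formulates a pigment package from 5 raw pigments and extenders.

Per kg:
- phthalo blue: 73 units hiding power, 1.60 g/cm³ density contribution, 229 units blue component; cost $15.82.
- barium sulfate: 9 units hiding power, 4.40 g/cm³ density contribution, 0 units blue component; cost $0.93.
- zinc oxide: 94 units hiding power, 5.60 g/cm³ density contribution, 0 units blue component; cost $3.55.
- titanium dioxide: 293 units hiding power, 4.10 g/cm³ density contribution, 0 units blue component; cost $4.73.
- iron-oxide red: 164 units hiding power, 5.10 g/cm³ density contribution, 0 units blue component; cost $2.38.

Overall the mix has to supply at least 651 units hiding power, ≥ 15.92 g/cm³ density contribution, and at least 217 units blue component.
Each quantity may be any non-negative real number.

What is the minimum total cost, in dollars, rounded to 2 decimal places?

This is a linear program. Let x1 = kg of phthalo blue, x2 = kg of barium sulfate, x3 = kg of zinc oxide, x4 = kg of titanium dioxide, x5 = kg of iron-oxide red.
min 15.82x1 + 0.93x2 + 3.55x3 + 4.73x4 + 2.38x5 s.t.:
  73x1 + 9x2 + 94x3 + 293x4 + 164x5 ≥ 651   (hiding power)
  1.6x1 + 4.4x2 + 5.6x3 + 4.1x4 + 5.1x5 ≥ 15.92   (density contribution)
  229x1 ≥ 217   (blue component)
  x1, x2, x3, x4, x5 ≥ 0.
The cheapest feasible vertex uses only phthalo blue, iron-oxide red; barium sulfate, zinc oxide, titanium dioxide are not used. The hiding power and blue component requirements are met with equality.
Solving gives x1 = 0.9476, x5 = 3.5477.
Total cost: 15.82·0.9476 + 2.38·3.5477 = 23.4346.

$23.43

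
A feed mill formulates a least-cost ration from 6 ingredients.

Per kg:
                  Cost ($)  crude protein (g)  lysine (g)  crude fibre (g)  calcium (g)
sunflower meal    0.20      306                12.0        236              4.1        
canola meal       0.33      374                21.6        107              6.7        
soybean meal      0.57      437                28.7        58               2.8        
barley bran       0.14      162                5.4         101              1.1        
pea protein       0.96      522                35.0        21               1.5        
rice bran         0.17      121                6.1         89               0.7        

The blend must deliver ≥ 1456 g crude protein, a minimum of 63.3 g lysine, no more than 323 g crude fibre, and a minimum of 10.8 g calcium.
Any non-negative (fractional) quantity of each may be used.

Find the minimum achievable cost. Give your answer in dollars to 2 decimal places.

Set it up as a linear program. Let x1 = kg of sunflower meal, x2 = kg of canola meal, x3 = kg of soybean meal, x4 = kg of barley bran, x5 = kg of pea protein, x6 = kg of rice bran.
Minimise 0.2x1 + 0.33x2 + 0.57x3 + 0.14x4 + 0.96x5 + 0.17x6 with:
  306x1 + 374x2 + 437x3 + 162x4 + 522x5 + 121x6 ≥ 1456   (crude protein)
  12x1 + 21.6x2 + 28.7x3 + 5.4x4 + 35x5 + 6.1x6 ≥ 63.3   (lysine)
  236x1 + 107x2 + 58x3 + 101x4 + 21x5 + 89x6 ≤ 323   (crude fibre)
  4.1x1 + 6.7x2 + 2.8x3 + 1.1x4 + 1.5x5 + 0.7x6 ≥ 10.8   (calcium)
  x1, x2, x3, x4, x5, x6 ≥ 0.
The cheapest feasible vertex uses only canola meal, soybean meal; sunflower meal, barley bran, pea protein, rice bran are not used. There the crude protein and crude fibre constraints are tight.
Optimal quantities: canola meal = 2.262 kg, soybean meal = 1.396 kg.
Objective = 0.33·2.262 + 0.57·1.396 = 1.5422.

$1.54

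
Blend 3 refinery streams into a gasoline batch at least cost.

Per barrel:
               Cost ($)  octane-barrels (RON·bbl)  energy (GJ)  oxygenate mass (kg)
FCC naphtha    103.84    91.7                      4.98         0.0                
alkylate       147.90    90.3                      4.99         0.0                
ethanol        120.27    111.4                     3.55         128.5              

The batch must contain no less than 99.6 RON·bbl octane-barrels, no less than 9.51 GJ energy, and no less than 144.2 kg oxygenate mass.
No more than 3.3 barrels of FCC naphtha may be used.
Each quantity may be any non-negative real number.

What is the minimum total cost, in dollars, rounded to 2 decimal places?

$250.19

Set it up as a linear program. Let x1 = barrels of FCC naphtha, x2 = barrels of alkylate, x3 = barrels of ethanol.
min 103.84x1 + 147.9x2 + 120.27x3 with:
  91.7x1 + 90.3x2 + 111.4x3 ≥ 99.6   (octane-barrels)
  4.98x1 + 4.99x2 + 3.55x3 ≥ 9.51   (energy)
  128.5x3 ≥ 144.2   (oxygenate mass)
  x1 ≤ 3.3
  x1, x2, x3 ≥ 0.
The cheapest feasible vertex uses only FCC naphtha, ethanol; alkylate is not used. The energy and oxygenate mass requirements are met with equality.
That vertex is x1 = 1.10969, x3 = 1.12218.
Total cost: 103.84·1.10969 + 120.27·1.12218 = 250.1948.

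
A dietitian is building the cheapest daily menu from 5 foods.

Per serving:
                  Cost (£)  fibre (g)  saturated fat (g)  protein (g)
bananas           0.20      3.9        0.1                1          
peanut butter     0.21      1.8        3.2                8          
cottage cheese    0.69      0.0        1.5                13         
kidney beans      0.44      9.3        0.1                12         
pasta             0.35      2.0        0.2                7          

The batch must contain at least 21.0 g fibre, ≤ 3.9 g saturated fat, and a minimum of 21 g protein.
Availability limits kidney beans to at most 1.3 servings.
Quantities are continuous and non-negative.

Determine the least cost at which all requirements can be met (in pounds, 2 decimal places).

£1.08

Let x1 = servings of bananas, x2 = servings of peanut butter, x3 = servings of cottage cheese, x4 = servings of kidney beans, x5 = servings of pasta.
Minimize 0.2x1 + 0.21x2 + 0.69x3 + 0.44x4 + 0.35x5 s.t.:
  3.9x1 + 1.8x2 + 9.3x4 + 2x5 ≥ 21   (fibre)
  0.1x1 + 3.2x2 + 1.5x3 + 0.1x4 + 0.2x5 ≤ 3.9   (saturated fat)
  1x1 + 8x2 + 13x3 + 12x4 + 7x5 ≥ 21   (protein)
  x4 ≤ 1.3
  x1, x2, x3, x4, x5 ≥ 0.
The optimal basis is {bananas, peanut butter, kidney beans}; cottage cheese, pasta drop out. Binding constraints: fibre, protein, the kidney beans cap.
That vertex is x1 = 2.094, x2 = 0.4133, x4 = 1.3.
Cost = 0.2·2.094 + 0.21·0.4133 + 0.44·1.3 = 1.0776.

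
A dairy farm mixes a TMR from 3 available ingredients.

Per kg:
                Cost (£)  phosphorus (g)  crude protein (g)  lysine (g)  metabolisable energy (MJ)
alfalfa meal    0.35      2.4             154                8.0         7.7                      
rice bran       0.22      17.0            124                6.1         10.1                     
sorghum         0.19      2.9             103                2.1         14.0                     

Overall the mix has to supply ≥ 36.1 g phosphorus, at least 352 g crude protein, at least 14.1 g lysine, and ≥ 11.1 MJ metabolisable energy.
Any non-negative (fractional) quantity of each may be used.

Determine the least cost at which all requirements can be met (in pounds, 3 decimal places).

This is a linear program. Let x1 = kg of alfalfa meal, x2 = kg of rice bran, x3 = kg of sorghum.
Minimize 0.35x1 + 0.22x2 + 0.19x3 subject to:
  2.4x1 + 17x2 + 2.9x3 ≥ 36.1   (phosphorus)
  154x1 + 124x2 + 103x3 ≥ 352   (crude protein)
  8x1 + 6.1x2 + 2.1x3 ≥ 14.1   (lysine)
  7.7x1 + 10.1x2 + 14x3 ≥ 11.1   (metabolisable energy)
  x1, x2, x3 ≥ 0.
The minimum-cost mix takes nothing from alfalfa meal, sorghum — only rice bran. There the crude protein constraint is tight.
That vertex is x2 = 2.839.
Objective = 0.22·2.839 = 0.62458.

£0.625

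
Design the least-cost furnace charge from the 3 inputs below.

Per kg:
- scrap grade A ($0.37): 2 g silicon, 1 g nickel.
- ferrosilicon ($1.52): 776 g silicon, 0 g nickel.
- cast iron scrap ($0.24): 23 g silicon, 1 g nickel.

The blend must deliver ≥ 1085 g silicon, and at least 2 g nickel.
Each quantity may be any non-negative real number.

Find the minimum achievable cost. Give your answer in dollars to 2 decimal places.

Treat it as an LP. Let x1 = kg of scrap grade A, x2 = kg of ferrosilicon, x3 = kg of cast iron scrap.
min 0.37x1 + 1.52x2 + 0.24x3 with:
  2x1 + 776x2 + 23x3 ≥ 1085   (silicon)
  1x1 + 1x3 ≥ 2   (nickel)
  x1, x2, x3 ≥ 0.
At the optimum only ferrosilicon, cast iron scrap are positive (scrap grade A = 0). There the silicon and nickel constraints are tight.
Solving gives x2 = 1.339, x3 = 2.
Cost = 1.52·1.339 + 0.24·2 = 2.5153.

$2.52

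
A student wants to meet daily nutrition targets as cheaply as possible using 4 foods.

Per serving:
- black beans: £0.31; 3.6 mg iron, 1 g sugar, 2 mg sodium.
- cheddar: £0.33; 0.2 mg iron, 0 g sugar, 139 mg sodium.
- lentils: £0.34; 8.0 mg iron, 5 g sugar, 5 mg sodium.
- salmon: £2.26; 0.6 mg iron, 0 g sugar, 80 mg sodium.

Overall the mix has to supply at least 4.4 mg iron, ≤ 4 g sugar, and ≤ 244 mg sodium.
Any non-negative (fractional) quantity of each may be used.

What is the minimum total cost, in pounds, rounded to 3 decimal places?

£0.187

Treat it as an LP. Let x1 = servings of black beans, x2 = servings of cheddar, x3 = servings of lentils, x4 = servings of salmon.
min 0.31x1 + 0.33x2 + 0.34x3 + 2.26x4 s.t.:
  3.6x1 + 0.2x2 + 8x3 + 0.6x4 ≥ 4.4   (iron)
  1x1 + 5x3 ≤ 4   (sugar)
  2x1 + 139x2 + 5x3 + 80x4 ≤ 244   (sodium)
  x1, x2, x3, x4 ≥ 0.
The cheapest feasible vertex uses only lentils; black beans, cheddar, salmon are not used. There the iron constraint is tight.
That vertex is x3 = 0.55.
Cost = 0.34·0.55 = 0.18700.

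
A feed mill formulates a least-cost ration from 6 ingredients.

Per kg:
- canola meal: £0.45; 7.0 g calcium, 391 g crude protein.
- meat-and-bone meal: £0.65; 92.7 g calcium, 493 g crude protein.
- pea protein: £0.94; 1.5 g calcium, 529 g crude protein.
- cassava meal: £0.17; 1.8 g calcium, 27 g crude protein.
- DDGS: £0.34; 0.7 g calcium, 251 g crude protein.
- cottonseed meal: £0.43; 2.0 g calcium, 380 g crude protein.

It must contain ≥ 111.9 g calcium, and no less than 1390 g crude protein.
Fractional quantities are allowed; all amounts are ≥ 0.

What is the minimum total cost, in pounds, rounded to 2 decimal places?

Set it up as a linear program. Let x1 = kg of canola meal, x2 = kg of meat-and-bone meal, x3 = kg of pea protein, x4 = kg of cassava meal, x5 = kg of DDGS, x6 = kg of cottonseed meal.
min 0.45x1 + 0.65x2 + 0.94x3 + 0.17x4 + 0.34x5 + 0.43x6 subject to:
  7x1 + 92.7x2 + 1.5x3 + 1.8x4 + 0.7x5 + 2x6 ≥ 111.9   (calcium)
  391x1 + 493x2 + 529x3 + 27x4 + 251x5 + 380x6 ≥ 1390   (crude protein)
  x1, x2, x3, x4, x5, x6 ≥ 0.
The optimal basis is {meat-and-bone meal, cottonseed meal}; canola meal, pea protein, cassava meal, DDGS drop out. The calcium and crude protein requirements are met with equality.
Optimal quantities: meat-and-bone meal = 1.161 kg, cottonseed meal = 2.152 kg.
Hence cost = 0.65·1.161 + 0.43·2.152 = £1.6800.

£1.68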